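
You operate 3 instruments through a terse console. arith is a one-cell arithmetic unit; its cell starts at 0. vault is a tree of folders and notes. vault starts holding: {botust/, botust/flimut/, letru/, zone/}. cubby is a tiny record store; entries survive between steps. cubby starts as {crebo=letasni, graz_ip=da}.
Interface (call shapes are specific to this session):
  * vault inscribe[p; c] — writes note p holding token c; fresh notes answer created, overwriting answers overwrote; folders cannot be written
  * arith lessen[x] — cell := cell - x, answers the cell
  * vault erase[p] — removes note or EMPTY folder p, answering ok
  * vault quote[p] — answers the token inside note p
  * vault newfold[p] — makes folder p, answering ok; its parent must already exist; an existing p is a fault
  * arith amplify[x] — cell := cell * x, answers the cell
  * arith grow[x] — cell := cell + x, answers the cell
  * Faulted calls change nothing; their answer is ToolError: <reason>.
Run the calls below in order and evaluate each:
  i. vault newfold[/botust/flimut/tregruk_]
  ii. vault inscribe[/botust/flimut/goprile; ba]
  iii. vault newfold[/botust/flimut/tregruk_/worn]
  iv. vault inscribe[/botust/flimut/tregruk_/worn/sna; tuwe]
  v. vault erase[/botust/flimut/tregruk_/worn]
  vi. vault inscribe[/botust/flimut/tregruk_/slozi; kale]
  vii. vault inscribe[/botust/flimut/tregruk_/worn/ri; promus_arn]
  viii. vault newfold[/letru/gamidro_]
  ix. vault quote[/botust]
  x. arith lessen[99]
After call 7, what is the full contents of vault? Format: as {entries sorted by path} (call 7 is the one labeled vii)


Answer: {botust/, botust/flimut/, botust/flimut/goprile=ba, botust/flimut/tregruk_/, botust/flimut/tregruk_/slozi=kale, botust/flimut/tregruk_/worn/, botust/flimut/tregruk_/worn/ri=promus_arn, botust/flimut/tregruk_/worn/sna=tuwe, letru/, zone/}

Derivation:
Do: vault newfold[p='/botust/flimut/tregruk_']
See: ok
Do: vault inscribe[p='/botust/flimut/goprile'; c='ba']
See: created
Do: vault newfold[p='/botust/flimut/tregruk_/worn']
See: ok
Do: vault inscribe[p='/botust/flimut/tregruk_/worn/sna'; c='tuwe']
See: created
Do: vault erase[p='/botust/flimut/tregruk_/worn']
See: ToolError: not empty
Do: vault inscribe[p='/botust/flimut/tregruk_/slozi'; c='kale']
See: created
Do: vault inscribe[p='/botust/flimut/tregruk_/worn/ri'; c='promus_arn']
See: created
Do: vault newfold[p='/letru/gamidro_']
See: ok
Do: vault quote[p='/botust']
See: ToolError: is a directory
Do: arith lessen[x='99']
See: -99


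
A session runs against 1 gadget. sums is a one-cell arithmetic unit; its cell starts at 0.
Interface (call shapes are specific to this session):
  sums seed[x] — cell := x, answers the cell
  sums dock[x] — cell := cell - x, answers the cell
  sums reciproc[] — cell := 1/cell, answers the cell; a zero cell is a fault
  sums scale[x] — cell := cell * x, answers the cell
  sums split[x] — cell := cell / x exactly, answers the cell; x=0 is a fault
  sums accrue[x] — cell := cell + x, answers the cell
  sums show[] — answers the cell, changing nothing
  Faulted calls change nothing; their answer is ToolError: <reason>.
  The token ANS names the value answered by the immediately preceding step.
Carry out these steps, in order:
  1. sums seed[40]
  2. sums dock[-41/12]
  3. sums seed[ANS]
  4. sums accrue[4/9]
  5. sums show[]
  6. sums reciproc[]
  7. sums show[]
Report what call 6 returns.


Answer: 36/1579

Derivation:
Now I run sums seed using 40, and observe 40.
I invoke sums dock using -41/12, and see 521/12.
Next I call sums seed using ANS, and observe 521/12.
I invoke sums accrue using 4/9, giving 1579/36.
Next I call sums show(), yielding 1579/36.
I use sums reciproc, → 36/1579.
Next I call sums show(): 36/1579.


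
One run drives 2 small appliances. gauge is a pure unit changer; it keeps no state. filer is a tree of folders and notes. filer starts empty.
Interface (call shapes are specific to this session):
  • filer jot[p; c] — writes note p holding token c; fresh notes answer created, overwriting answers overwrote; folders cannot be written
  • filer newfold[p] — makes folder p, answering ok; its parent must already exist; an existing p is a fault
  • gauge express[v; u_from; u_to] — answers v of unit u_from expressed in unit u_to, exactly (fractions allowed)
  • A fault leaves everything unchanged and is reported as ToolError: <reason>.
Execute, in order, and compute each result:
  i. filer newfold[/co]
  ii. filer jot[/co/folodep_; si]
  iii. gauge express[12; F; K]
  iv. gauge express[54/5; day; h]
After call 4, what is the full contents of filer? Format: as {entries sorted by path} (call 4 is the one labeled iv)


Answer: {co/, co/folodep_=si}

Derivation:
% filer newfold(p=/co) == ok
% filer jot(p=/co/folodep_, c=si) == created
% gauge express(v=12, u_from=F, u_to=K) == 47167/180
% gauge express(v=54/5, u_from=day, u_to=h) == 1296/5


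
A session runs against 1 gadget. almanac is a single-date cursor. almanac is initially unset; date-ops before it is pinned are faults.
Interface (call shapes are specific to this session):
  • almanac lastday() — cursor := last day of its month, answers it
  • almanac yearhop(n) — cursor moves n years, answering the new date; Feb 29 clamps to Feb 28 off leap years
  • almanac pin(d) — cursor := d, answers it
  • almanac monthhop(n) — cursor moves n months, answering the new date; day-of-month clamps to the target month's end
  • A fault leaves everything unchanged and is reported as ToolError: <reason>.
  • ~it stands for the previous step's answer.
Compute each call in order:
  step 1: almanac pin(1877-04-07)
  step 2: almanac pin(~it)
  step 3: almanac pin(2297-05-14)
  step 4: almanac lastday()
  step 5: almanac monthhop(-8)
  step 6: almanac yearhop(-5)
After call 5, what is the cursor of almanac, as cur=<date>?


Answer: cur=2296-09-30

Derivation:
>>> almanac pin d→1877-04-07
= 1877-04-07
>>> almanac pin d→~it
= 1877-04-07
>>> almanac pin d→2297-05-14
= 2297-05-14
>>> almanac lastday
= 2297-05-31
>>> almanac monthhop n→-8
= 2296-09-30
>>> almanac yearhop n→-5
= 2291-09-30


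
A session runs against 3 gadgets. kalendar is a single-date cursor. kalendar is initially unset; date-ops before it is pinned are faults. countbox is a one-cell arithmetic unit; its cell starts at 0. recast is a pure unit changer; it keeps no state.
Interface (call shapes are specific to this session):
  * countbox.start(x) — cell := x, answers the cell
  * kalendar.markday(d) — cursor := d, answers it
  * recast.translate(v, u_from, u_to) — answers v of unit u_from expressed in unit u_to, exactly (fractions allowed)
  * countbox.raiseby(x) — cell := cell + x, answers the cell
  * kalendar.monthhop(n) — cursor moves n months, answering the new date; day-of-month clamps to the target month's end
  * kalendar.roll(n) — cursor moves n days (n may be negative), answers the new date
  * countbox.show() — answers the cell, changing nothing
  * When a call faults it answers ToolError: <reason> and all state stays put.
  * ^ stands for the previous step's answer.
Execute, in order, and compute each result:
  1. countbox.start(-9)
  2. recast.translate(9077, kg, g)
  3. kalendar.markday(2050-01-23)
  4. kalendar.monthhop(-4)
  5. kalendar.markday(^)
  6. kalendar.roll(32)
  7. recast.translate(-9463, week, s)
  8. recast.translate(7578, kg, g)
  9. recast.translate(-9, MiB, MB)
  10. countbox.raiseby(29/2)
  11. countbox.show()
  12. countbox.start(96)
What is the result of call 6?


Answer: 2049-10-25

Derivation:
# 1. countbox.start(x=-9) == -9
# 2. recast.translate(v=9077, u_from=kg, u_to=g) == 9077000
# 3. kalendar.markday(d=2050-01-23) == 2050-01-23
# 4. kalendar.monthhop(n=-4) == 2049-09-23
# 5. kalendar.markday(d=^) == 2049-09-23
# 6. kalendar.roll(n=32) == 2049-10-25
# 7. recast.translate(v=-9463, u_from=week, u_to=s) == -5723222400
# 8. recast.translate(v=7578, u_from=kg, u_to=g) == 7578000
# 9. recast.translate(v=-9, u_from=MiB, u_to=MB) == -147456/15625
# 10. countbox.raiseby(x=29/2) == 11/2
# 11. countbox.show() == 11/2
# 12. countbox.start(x=96) == 96


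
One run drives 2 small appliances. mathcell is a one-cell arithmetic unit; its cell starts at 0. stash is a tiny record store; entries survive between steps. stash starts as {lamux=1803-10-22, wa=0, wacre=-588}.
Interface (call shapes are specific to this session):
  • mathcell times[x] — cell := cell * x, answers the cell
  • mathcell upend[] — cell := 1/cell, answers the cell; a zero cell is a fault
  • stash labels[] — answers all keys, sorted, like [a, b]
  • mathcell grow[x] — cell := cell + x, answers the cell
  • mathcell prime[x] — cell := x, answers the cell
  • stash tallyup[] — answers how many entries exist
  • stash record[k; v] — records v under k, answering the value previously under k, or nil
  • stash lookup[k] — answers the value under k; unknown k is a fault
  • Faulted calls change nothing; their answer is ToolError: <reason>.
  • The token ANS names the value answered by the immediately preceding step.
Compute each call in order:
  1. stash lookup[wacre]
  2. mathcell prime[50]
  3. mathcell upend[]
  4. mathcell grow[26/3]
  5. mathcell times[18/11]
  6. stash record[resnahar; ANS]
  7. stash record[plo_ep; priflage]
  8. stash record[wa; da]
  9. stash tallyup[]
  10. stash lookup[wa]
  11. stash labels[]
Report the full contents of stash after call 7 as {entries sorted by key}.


Answer: {lamux=1803-10-22, plo_ep=priflage, resnahar=3909/275, wa=0, wacre=-588}

Derivation:
// stash lookup(k=wacre) -> -588
// mathcell prime(x=50) -> 50
// mathcell upend() -> 1/50
// mathcell grow(x=26/3) -> 1303/150
// mathcell times(x=18/11) -> 3909/275
// stash record(k=resnahar, v=ANS) -> nil
// stash record(k=plo_ep, v=priflage) -> nil
// stash record(k=wa, v=da) -> 0
// stash tallyup() -> 5
// stash lookup(k=wa) -> da
// stash labels() -> [lamux, plo_ep, resnahar, wa, wacre]


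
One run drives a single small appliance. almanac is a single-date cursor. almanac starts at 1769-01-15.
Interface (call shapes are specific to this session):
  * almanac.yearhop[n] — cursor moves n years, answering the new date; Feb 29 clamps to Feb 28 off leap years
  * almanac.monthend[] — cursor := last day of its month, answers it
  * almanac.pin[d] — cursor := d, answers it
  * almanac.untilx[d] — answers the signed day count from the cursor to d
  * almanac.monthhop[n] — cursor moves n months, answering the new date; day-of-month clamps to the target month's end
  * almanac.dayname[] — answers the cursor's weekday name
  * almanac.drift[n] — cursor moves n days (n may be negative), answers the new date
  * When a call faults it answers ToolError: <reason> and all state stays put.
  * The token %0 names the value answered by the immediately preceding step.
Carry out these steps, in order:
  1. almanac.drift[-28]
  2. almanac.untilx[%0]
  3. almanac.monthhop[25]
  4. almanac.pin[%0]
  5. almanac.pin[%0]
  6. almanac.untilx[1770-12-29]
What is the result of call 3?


Answer: 1771-01-18

Derivation:
% almanac.drift n=-28
[out] 1768-12-18
% almanac.untilx d=%0
[out] 0
% almanac.monthhop n=25
[out] 1771-01-18
% almanac.pin d=%0
[out] 1771-01-18
% almanac.pin d=%0
[out] 1771-01-18
% almanac.untilx d=1770-12-29
[out] -20


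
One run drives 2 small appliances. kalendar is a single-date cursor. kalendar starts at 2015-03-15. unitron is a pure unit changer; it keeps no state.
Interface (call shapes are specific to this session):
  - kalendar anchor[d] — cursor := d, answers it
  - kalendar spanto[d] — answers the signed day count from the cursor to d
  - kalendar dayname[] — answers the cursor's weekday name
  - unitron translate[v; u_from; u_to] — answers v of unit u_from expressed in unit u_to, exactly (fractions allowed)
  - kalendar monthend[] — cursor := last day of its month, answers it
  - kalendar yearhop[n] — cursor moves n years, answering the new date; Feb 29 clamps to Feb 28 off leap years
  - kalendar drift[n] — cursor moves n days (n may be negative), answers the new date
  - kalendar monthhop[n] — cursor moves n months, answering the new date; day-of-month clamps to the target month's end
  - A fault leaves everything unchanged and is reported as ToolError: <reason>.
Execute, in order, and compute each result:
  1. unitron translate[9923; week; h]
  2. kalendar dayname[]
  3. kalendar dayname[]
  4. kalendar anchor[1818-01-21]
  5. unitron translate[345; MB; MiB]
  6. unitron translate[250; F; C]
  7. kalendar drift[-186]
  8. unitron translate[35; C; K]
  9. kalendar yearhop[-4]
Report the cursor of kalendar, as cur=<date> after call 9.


% unitron translate 9923 week h
= 1667064
% kalendar dayname
= Sunday
% kalendar dayname
= Sunday
% kalendar anchor 1818-01-21
= 1818-01-21
% unitron translate 345 MB MiB
= 5390625/16384
% unitron translate 250 F C
= 1090/9
% kalendar drift -186
= 1817-07-19
% unitron translate 35 C K
= 6163/20
% kalendar yearhop -4
= 1813-07-19

Answer: cur=1813-07-19


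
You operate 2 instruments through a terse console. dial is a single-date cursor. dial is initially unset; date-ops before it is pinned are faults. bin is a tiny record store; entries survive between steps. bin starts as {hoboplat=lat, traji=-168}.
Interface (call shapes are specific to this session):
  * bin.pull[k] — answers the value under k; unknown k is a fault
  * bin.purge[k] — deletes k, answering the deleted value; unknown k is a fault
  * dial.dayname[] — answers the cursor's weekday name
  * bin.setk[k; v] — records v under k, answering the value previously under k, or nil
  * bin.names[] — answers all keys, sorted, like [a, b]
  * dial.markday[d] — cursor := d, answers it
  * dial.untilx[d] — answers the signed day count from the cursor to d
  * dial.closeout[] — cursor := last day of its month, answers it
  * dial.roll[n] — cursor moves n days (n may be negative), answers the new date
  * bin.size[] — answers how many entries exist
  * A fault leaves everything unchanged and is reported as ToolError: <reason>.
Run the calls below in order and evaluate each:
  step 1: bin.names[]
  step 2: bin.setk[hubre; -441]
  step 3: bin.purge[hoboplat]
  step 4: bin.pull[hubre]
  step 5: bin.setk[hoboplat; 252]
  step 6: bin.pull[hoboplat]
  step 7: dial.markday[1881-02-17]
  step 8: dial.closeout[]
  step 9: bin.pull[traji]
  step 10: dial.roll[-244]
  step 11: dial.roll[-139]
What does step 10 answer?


Answer: 1880-06-29

Derivation:
Do: bin.names[]
See: [hoboplat, traji]
Do: bin.setk[hubre; -441]
See: nil
Do: bin.purge[hoboplat]
See: lat
Do: bin.pull[hubre]
See: -441
Do: bin.setk[hoboplat; 252]
See: nil
Do: bin.pull[hoboplat]
See: 252
Do: dial.markday[1881-02-17]
See: 1881-02-17
Do: dial.closeout[]
See: 1881-02-28
Do: bin.pull[traji]
See: -168
Do: dial.roll[-244]
See: 1880-06-29
Do: dial.roll[-139]
See: 1880-02-11


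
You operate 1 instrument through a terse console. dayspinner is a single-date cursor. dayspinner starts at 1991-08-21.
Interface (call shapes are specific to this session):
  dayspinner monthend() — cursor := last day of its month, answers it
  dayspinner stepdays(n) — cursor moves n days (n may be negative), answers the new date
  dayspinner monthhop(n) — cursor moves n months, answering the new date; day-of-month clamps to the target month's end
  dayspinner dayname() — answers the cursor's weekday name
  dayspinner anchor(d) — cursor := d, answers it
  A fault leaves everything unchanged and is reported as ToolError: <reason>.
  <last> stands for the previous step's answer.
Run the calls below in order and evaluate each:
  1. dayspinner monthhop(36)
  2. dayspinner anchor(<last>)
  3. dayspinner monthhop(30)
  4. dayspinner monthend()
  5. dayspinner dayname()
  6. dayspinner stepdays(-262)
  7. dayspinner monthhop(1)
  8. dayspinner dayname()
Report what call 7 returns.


I invoke dayspinner monthhop using n=36, → 1994-08-21.
I call dayspinner anchor using d=<last>, giving 1994-08-21.
I use dayspinner monthhop using n=30, and see 1997-02-21.
I try dayspinner monthend, — result: 1997-02-28.
Now I run dayspinner dayname(), and see Friday.
Invoking dayspinner stepdays using n=-262, and get 1996-06-11.
I call dayspinner monthhop using n=1, — result: 1996-07-11.
I call dayspinner dayname(), → Thursday.

Answer: 1996-07-11


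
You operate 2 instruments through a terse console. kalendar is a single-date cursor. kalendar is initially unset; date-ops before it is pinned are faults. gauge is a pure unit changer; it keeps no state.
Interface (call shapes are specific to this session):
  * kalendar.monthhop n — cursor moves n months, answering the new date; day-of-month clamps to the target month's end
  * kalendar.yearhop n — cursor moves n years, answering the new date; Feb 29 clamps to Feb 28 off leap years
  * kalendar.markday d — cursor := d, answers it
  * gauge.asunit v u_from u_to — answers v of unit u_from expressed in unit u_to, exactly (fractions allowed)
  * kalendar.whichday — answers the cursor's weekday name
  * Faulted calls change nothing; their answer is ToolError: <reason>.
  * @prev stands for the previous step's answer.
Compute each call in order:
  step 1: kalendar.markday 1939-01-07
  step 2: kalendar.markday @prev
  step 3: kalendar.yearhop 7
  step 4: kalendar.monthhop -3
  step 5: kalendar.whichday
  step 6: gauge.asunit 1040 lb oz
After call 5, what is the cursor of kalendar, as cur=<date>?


~$ kalendar.markday d→1939-01-07
= 1939-01-07
~$ kalendar.markday d→@prev
= 1939-01-07
~$ kalendar.yearhop n→7
= 1946-01-07
~$ kalendar.monthhop n→-3
= 1945-10-07
~$ kalendar.whichday
= Sunday
~$ gauge.asunit v→1040 u_from→lb u_to→oz
= 16640

Answer: cur=1945-10-07


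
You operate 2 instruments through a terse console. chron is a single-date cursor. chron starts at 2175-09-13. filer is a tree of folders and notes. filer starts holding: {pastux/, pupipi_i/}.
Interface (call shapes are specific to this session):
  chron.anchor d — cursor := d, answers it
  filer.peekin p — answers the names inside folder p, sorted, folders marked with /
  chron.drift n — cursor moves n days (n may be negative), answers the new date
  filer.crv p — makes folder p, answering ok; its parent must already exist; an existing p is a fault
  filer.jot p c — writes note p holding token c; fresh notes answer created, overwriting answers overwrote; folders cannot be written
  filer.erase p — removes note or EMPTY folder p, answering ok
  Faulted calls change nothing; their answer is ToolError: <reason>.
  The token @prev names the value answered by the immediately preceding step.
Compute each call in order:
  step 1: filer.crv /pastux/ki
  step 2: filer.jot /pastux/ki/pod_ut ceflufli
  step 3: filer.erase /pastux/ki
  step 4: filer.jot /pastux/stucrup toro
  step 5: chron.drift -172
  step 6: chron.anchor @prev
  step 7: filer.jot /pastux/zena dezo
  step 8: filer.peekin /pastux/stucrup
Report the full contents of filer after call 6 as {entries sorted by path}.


>>> crv p='/pastux/ki'
[out] ok
>>> jot p='/pastux/ki/pod_ut' c='ceflufli'
[out] created
>>> erase p='/pastux/ki'
[out] ToolError: not empty
>>> jot p='/pastux/stucrup' c='toro'
[out] created
>>> drift n='-172'
[out] 2175-03-25
>>> anchor d='@prev'
[out] 2175-03-25
>>> jot p='/pastux/zena' c='dezo'
[out] created
>>> peekin p='/pastux/stucrup'
[out] ToolError: not a directory

Answer: {pastux/, pastux/ki/, pastux/ki/pod_ut=ceflufli, pastux/stucrup=toro, pupipi_i/}


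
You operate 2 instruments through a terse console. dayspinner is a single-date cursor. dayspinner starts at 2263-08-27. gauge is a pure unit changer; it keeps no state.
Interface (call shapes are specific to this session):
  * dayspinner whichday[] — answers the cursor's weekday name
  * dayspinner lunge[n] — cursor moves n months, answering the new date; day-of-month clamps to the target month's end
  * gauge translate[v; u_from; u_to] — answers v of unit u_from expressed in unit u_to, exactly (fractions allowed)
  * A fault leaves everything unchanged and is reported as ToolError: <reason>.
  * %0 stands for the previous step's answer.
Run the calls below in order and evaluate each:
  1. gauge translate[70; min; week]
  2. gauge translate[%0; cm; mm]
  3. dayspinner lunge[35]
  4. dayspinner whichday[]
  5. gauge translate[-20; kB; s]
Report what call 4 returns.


! 1. gauge translate(v=70, u_from=min, u_to=week) => 1/144
! 2. gauge translate(v=%0, u_from=cm, u_to=mm) => 5/72
! 3. dayspinner lunge(n=35) => 2266-07-27
! 4. dayspinner whichday() => Friday
! 5. gauge translate(v=-20, u_from=kB, u_to=s) => ToolError: incompatible units

Answer: Friday


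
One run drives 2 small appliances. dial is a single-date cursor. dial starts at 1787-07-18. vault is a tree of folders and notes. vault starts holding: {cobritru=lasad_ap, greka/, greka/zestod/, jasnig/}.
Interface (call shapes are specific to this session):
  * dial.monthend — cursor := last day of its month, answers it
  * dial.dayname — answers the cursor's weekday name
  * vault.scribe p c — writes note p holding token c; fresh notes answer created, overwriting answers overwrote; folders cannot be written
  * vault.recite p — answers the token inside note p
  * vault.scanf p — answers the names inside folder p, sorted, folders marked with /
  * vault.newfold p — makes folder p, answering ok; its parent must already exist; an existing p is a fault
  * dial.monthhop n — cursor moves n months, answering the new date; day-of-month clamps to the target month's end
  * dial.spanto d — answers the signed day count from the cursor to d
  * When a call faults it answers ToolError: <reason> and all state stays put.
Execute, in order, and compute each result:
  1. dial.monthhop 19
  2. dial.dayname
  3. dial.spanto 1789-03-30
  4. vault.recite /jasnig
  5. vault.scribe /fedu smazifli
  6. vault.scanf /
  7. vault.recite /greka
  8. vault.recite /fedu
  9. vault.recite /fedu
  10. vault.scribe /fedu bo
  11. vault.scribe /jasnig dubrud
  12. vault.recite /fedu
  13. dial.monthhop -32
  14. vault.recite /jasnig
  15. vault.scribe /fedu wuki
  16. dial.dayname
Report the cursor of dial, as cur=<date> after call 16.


I run monthhop using 19, yielding 1789-02-18.
I call dayname: Wednesday.
Next I call spanto using 1789-03-30, and see 40.
Calling recite using /jasnig, and get ToolError: is a directory.
I use scribe using /fedu, smazifli, — result: created.
Then scanf using /, yielding [cobritru, fedu, greka/, jasnig/].
I call recite using /greka, and see ToolError: is a directory.
Now I run recite using /fedu: smazifli.
Invoking recite using /fedu, and observe smazifli.
Using scribe using /fedu, bo, which returns overwrote.
Using scribe using /jasnig, dubrud, — result: ToolError: is a directory.
Next I call recite using /fedu, and observe bo.
Calling monthhop using -32, → 1786-06-18.
Using recite using /jasnig, giving ToolError: is a directory.
I try scribe using /fedu, wuki, and get overwrote.
Invoking dayname(), and get Sunday.

Answer: cur=1786-06-18


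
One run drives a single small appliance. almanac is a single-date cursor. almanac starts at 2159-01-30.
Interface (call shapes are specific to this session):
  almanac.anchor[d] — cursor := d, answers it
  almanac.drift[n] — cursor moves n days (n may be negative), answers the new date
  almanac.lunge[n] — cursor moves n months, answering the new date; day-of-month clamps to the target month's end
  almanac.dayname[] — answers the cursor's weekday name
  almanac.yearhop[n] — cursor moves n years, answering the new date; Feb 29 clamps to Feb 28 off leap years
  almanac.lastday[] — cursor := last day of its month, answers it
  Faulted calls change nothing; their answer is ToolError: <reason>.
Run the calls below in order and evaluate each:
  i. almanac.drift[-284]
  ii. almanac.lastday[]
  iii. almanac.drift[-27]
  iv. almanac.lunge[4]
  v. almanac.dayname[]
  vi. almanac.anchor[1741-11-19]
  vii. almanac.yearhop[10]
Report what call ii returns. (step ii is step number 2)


// almanac.drift(n=-284) -> 2158-04-21
// almanac.lastday() -> 2158-04-30
// almanac.drift(n=-27) -> 2158-04-03
// almanac.lunge(n=4) -> 2158-08-03
// almanac.dayname() -> Thursday
// almanac.anchor(d=1741-11-19) -> 1741-11-19
// almanac.yearhop(n=10) -> 1751-11-19

Answer: 2158-04-30


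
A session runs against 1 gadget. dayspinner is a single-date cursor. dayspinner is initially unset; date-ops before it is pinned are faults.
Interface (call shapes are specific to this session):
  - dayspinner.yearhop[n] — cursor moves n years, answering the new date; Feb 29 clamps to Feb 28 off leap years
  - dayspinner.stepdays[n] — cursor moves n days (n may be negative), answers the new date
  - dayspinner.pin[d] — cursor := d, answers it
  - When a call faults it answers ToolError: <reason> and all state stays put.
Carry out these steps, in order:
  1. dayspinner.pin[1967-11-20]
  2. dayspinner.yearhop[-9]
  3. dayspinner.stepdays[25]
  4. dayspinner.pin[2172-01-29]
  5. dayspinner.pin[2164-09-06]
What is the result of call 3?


I invoke dayspinner.pin with d=1967-11-20, → 1967-11-20.
Next I call dayspinner.yearhop with n=-9, yielding 1958-11-20.
Then dayspinner.stepdays with n=25, and see 1958-12-15.
I use dayspinner.pin with d=2172-01-29, — result: 2172-01-29.
I use dayspinner.pin with d=2164-09-06, which returns 2164-09-06.

Answer: 1958-12-15


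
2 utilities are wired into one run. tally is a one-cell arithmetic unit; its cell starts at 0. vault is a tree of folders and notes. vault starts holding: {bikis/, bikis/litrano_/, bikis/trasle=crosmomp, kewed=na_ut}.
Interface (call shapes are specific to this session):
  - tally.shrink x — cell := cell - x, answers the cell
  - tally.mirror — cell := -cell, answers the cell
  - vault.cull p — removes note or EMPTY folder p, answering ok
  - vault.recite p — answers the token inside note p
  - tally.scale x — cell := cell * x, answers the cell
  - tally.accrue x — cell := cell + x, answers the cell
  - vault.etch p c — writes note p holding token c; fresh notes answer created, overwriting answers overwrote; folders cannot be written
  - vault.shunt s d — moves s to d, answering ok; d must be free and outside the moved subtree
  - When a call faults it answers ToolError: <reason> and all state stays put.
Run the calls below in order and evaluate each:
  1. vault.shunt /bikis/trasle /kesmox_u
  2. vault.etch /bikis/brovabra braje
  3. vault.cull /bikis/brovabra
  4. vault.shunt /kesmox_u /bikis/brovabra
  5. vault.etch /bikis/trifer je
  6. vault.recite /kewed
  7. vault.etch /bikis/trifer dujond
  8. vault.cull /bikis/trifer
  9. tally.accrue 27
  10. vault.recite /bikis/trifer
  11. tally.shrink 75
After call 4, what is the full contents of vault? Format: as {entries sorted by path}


I run vault.shunt on s: /bikis/trasle, d: /kesmox_u, which returns ok.
I try vault.etch on p: /bikis/brovabra, c: braje, and get created.
Using vault.cull on p: /bikis/brovabra, giving ok.
Calling vault.shunt on s: /kesmox_u, d: /bikis/brovabra, and observe ok.
I use vault.etch on p: /bikis/trifer, c: je: created.
Next I call vault.recite on p: /kewed: na_ut.
Then vault.etch on p: /bikis/trifer, c: dujond, giving overwrote.
Invoking vault.cull on p: /bikis/trifer, giving ok.
I call tally.accrue on x: 27, and get 27.
I call vault.recite on p: /bikis/trifer, which returns ToolError: not found.
Calling tally.shrink on x: 75, yielding -48.

Answer: {bikis/, bikis/brovabra=crosmomp, bikis/litrano_/, kewed=na_ut}


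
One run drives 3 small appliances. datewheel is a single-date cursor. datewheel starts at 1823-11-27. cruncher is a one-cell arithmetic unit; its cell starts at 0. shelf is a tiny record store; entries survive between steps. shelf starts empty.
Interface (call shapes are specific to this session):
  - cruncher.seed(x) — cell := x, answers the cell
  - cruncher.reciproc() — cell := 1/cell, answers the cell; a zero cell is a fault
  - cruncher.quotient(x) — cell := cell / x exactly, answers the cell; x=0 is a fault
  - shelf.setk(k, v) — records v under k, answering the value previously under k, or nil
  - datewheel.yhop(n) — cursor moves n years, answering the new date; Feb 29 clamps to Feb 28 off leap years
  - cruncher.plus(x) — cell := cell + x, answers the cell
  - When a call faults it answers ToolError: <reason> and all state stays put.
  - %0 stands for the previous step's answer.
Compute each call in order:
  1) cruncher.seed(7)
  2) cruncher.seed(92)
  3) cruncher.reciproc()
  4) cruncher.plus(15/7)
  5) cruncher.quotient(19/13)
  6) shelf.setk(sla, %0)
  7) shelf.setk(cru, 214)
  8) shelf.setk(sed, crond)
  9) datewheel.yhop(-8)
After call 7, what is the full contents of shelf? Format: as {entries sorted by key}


>>> cruncher.seed x='7'
:: 7
>>> cruncher.seed x='92'
:: 92
>>> cruncher.reciproc
:: 1/92
>>> cruncher.plus x='15/7'
:: 1387/644
>>> cruncher.quotient x='19/13'
:: 949/644
>>> shelf.setk k='sla' v='%0'
:: nil
>>> shelf.setk k='cru' v='214'
:: nil
>>> shelf.setk k='sed' v='crond'
:: nil
>>> datewheel.yhop n='-8'
:: 1815-11-27

Answer: {cru=214, sla=949/644}


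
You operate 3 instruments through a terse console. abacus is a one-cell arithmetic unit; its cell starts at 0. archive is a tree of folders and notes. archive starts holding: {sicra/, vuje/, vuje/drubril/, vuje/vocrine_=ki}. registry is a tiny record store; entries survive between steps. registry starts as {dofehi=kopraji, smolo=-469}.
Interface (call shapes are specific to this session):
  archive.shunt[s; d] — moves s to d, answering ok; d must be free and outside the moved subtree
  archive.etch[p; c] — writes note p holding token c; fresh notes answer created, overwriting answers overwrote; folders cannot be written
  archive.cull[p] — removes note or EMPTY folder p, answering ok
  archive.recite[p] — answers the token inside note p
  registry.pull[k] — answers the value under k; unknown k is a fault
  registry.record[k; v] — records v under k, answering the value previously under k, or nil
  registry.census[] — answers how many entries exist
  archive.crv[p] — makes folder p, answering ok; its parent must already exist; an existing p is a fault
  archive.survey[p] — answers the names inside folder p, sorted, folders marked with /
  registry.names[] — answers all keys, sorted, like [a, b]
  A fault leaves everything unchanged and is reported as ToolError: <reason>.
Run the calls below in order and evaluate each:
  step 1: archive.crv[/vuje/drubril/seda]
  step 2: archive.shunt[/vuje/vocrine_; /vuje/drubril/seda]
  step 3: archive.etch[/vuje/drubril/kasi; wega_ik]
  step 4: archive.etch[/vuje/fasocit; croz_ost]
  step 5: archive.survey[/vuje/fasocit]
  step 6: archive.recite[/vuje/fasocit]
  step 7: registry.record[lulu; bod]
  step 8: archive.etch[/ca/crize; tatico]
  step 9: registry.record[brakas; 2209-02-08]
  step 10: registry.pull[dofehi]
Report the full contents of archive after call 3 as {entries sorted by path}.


Answer: {sicra/, vuje/, vuje/drubril/, vuje/drubril/kasi=wega_ik, vuje/drubril/seda/, vuje/vocrine_=ki}

Derivation:
>>> archive.crv p='/vuje/drubril/seda'
[out] ok
>>> archive.shunt s='/vuje/vocrine_' d='/vuje/drubril/seda'
[out] ToolError: exists
>>> archive.etch p='/vuje/drubril/kasi' c='wega_ik'
[out] created
>>> archive.etch p='/vuje/fasocit' c='croz_ost'
[out] created
>>> archive.survey p='/vuje/fasocit'
[out] ToolError: not a directory
>>> archive.recite p='/vuje/fasocit'
[out] croz_ost
>>> registry.record k='lulu' v='bod'
[out] nil
>>> archive.etch p='/ca/crize' c='tatico'
[out] ToolError: no parent
>>> registry.record k='brakas' v='2209-02-08'
[out] nil
>>> registry.pull k='dofehi'
[out] kopraji


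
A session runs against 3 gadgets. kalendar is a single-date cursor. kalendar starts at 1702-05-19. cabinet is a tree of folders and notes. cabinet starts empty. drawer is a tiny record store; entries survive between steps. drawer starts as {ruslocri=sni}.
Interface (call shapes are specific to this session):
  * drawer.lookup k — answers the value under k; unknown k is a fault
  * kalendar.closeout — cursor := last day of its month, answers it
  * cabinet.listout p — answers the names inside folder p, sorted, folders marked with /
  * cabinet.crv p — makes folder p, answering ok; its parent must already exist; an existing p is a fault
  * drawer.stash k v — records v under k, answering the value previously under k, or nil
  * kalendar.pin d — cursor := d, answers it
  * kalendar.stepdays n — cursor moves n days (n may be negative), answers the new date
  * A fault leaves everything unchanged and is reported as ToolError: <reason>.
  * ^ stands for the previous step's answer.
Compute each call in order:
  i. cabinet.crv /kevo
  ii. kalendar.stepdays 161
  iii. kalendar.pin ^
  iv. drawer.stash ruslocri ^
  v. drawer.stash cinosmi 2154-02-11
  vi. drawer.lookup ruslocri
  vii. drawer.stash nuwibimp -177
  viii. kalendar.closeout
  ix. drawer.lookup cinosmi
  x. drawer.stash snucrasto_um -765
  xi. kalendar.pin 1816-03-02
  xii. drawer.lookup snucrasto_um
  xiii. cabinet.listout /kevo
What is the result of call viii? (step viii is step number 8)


Answer: 1702-10-31

Derivation:
! crv(p: /kevo) : ok
! stepdays(n: 161) : 1702-10-27
! pin(d: ^) : 1702-10-27
! stash(k: ruslocri, v: ^) : sni
! stash(k: cinosmi, v: 2154-02-11) : nil
! lookup(k: ruslocri) : 1702-10-27
! stash(k: nuwibimp, v: -177) : nil
! closeout() : 1702-10-31
! lookup(k: cinosmi) : 2154-02-11
! stash(k: snucrasto_um, v: -765) : nil
! pin(d: 1816-03-02) : 1816-03-02
! lookup(k: snucrasto_um) : -765
! listout(p: /kevo) : []


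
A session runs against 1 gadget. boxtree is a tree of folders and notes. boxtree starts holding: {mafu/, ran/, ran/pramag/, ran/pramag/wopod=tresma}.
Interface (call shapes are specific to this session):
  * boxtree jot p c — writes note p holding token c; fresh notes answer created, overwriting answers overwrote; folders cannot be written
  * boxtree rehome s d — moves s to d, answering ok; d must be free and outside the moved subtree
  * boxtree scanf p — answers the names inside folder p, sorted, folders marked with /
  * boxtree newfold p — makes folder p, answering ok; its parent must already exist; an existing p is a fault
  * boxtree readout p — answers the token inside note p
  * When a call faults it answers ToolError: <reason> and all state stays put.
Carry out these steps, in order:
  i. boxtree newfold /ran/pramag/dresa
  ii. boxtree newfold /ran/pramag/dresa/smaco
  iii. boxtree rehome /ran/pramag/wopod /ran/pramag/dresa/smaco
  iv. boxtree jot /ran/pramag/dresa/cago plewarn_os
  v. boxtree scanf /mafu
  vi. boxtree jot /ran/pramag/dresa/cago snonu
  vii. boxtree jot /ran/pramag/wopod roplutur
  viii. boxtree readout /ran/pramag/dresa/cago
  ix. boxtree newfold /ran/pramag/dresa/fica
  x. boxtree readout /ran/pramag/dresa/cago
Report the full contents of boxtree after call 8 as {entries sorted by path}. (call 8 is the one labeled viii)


Calling boxtree newfold using /ran/pramag/dresa, → ok.
Now I run boxtree newfold using /ran/pramag/dresa/smaco, and see ok.
I try boxtree rehome using /ran/pramag/wopod, /ran/pramag/dresa/smaco, which returns ToolError: exists.
Now I run boxtree jot using /ran/pramag/dresa/cago, plewarn_os, and see created.
Next I call boxtree scanf using /mafu, → [].
Now I run boxtree jot using /ran/pramag/dresa/cago, snonu, yielding overwrote.
Then boxtree jot using /ran/pramag/wopod, roplutur, yielding overwrote.
I run boxtree readout using /ran/pramag/dresa/cago, giving snonu.
I use boxtree newfold using /ran/pramag/dresa/fica, and see ok.
I call boxtree readout using /ran/pramag/dresa/cago: snonu.

Answer: {mafu/, ran/, ran/pramag/, ran/pramag/dresa/, ran/pramag/dresa/cago=snonu, ran/pramag/dresa/smaco/, ran/pramag/wopod=roplutur}


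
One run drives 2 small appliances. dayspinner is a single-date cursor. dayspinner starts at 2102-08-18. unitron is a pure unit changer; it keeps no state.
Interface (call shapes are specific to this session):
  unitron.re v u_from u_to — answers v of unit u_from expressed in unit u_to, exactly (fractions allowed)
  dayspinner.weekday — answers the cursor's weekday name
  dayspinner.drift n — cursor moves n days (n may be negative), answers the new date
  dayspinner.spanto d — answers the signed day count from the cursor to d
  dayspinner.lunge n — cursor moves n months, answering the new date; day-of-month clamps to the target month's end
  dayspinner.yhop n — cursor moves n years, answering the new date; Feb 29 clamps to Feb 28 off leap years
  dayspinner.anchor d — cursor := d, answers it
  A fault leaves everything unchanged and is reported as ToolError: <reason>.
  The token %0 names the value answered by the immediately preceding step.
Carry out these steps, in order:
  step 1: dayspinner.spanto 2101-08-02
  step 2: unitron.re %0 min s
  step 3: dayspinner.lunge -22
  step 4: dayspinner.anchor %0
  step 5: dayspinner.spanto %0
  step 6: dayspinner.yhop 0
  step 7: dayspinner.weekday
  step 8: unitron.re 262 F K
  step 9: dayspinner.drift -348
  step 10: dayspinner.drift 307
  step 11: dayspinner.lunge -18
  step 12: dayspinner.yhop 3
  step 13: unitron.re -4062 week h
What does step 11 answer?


Answer: 2099-03-07

Derivation:
-> dayspinner.spanto(2101-08-02)
<- -381
-> unitron.re(%0, min, s)
<- -22860
-> dayspinner.lunge(-22)
<- 2100-10-18
-> dayspinner.anchor(%0)
<- 2100-10-18
-> dayspinner.spanto(%0)
<- 0
-> dayspinner.yhop(0)
<- 2100-10-18
-> dayspinner.weekday()
<- Monday
-> unitron.re(262, F, K)
<- 72167/180
-> dayspinner.drift(-348)
<- 2099-11-04
-> dayspinner.drift(307)
<- 2100-09-07
-> dayspinner.lunge(-18)
<- 2099-03-07
-> dayspinner.yhop(3)
<- 2102-03-07
-> unitron.re(-4062, week, h)
<- -682416


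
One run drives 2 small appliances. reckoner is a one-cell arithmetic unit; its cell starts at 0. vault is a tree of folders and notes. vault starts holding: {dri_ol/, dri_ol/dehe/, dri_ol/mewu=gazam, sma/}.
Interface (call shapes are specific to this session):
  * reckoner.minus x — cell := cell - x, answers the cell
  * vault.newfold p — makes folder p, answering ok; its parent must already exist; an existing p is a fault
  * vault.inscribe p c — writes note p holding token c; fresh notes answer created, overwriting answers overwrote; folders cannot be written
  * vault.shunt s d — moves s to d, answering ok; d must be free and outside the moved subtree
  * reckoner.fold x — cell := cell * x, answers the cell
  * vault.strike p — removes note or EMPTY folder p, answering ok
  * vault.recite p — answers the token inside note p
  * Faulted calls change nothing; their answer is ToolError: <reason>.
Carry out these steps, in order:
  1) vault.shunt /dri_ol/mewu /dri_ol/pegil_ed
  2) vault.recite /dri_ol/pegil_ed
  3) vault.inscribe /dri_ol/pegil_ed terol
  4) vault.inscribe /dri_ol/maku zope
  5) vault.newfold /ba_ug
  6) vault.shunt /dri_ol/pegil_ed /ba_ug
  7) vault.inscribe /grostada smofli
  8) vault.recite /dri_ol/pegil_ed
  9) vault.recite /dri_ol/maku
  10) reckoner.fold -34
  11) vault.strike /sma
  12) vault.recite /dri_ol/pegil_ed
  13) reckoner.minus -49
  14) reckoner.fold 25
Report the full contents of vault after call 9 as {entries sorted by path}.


Answer: {ba_ug/, dri_ol/, dri_ol/dehe/, dri_ol/maku=zope, dri_ol/pegil_ed=terol, grostada=smofli, sma/}

Derivation:
→ shunt(s=/dri_ol/mewu, d=/dri_ol/pegil_ed)
← ok
→ recite(p=/dri_ol/pegil_ed)
← gazam
→ inscribe(p=/dri_ol/pegil_ed, c=terol)
← overwrote
→ inscribe(p=/dri_ol/maku, c=zope)
← created
→ newfold(p=/ba_ug)
← ok
→ shunt(s=/dri_ol/pegil_ed, d=/ba_ug)
← ToolError: exists
→ inscribe(p=/grostada, c=smofli)
← created
→ recite(p=/dri_ol/pegil_ed)
← terol
→ recite(p=/dri_ol/maku)
← zope
→ fold(x=-34)
← 0
→ strike(p=/sma)
← ok
→ recite(p=/dri_ol/pegil_ed)
← terol
→ minus(x=-49)
← 49
→ fold(x=25)
← 1225


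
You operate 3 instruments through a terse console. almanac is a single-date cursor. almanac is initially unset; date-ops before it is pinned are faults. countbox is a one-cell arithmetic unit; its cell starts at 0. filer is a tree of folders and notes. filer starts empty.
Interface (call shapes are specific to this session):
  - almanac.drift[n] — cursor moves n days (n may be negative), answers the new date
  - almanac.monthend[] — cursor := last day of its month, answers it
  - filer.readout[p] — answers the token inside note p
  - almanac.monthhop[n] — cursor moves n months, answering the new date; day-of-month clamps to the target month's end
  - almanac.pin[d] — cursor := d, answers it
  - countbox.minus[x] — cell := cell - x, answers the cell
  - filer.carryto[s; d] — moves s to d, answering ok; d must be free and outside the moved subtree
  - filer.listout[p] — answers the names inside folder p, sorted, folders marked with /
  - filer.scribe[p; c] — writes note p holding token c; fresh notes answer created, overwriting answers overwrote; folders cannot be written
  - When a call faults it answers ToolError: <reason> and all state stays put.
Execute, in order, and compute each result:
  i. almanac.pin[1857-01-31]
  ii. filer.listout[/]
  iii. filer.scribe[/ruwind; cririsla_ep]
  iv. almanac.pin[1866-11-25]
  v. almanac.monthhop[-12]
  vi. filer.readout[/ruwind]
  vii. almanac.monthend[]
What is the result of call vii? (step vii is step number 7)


Answer: 1865-11-30

Derivation:
Calling almanac.pin passing 1857-01-31, and get 1857-01-31.
Next I call filer.listout passing /, yielding [].
I run filer.scribe passing /ruwind, cririsla_ep, and observe created.
Next I call almanac.pin passing 1866-11-25, which returns 1866-11-25.
Next I call almanac.monthhop passing -12, giving 1865-11-25.
I run filer.readout passing /ruwind, yielding cririsla_ep.
Calling almanac.monthend(), and see 1865-11-30.
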